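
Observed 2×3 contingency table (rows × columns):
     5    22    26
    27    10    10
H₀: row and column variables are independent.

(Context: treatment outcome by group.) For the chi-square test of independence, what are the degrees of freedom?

degrees of freedom = 2

df = (r−1)(c−1) = (2−1)·(3−1) = 2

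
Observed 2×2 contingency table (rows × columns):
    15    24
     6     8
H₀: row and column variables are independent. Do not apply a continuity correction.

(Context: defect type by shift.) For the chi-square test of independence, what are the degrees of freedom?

df = (r−1)(c−1) = (2−1)·(2−1) = 1

degrees of freedom = 1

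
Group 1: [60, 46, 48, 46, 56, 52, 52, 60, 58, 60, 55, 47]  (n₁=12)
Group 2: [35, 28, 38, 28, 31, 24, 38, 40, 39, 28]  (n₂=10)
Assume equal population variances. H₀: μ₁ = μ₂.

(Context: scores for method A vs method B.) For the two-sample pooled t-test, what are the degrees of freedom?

degrees of freedom = 20

df = n₁ + n₂ − 2 = 12 + 10 − 2 = 20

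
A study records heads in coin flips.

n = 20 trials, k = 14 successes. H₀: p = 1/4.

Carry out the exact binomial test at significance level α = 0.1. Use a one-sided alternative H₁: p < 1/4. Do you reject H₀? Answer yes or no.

reject H₀: no

Exact binomial: n=20, k=14, p₀=1/4=0.2500
P(X≤14) from Σ C(n,i)·p₀^i·(1−p₀)^(n−i)
p-value (one-sided, H₁ less) = 1.00000
At α=0.1: p ≥ α → fail to reject H₀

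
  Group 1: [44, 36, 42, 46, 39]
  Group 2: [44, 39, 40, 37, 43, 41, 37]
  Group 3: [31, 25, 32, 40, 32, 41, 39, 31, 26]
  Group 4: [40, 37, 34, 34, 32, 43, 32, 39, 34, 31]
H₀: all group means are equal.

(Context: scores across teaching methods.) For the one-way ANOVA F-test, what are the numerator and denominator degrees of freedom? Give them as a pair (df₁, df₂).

k = 4 groups, N = 31 total
df = (k−1, N−k) = (4−1, 31−4) = (3, 27)

degrees of freedom = [3, 27]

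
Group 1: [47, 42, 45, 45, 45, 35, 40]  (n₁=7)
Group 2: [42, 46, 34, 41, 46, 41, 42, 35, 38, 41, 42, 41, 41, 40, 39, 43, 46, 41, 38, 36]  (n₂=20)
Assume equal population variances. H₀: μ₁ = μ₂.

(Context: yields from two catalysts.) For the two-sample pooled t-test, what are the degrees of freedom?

degrees of freedom = 25

df = n₁ + n₂ − 2 = 7 + 20 − 2 = 25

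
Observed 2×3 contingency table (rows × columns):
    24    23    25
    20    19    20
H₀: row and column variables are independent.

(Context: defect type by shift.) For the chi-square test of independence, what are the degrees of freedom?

degrees of freedom = 2

df = (r−1)(c−1) = (2−1)·(3−1) = 2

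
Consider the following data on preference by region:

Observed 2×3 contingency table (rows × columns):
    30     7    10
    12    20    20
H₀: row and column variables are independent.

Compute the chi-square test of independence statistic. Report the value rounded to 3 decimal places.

test statistic = 17.098

Row totals [47, 52], col totals [42, 27, 30], n=99
χ² = (30−19.94)²/19.94 + (7−12.82)²/12.82 + (10−14.24)²/14.24 + (12−22.06)²/22.06 + (20−14.18)²/14.18 + (20−15.76)²/15.76 = 17.0980
df = 2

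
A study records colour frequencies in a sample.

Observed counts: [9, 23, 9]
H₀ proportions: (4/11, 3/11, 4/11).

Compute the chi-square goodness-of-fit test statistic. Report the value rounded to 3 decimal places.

n = 41; E_i = n·p_i = [14.91, 11.18, 14.91]
χ² = (9−14.91)²/14.91 + (23−11.18)²/11.18 + (9−14.91)²/14.91 = 17.1748
df = 2

test statistic = 17.175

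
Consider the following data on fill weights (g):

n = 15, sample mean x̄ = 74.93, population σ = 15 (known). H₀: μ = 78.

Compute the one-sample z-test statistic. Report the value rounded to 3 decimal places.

SE = σ/√n = 15/√15 = 3.8730
z = (x̄−μ₀)/SE = (74.93−78)/3.8730 = -0.7927

test statistic = -0.793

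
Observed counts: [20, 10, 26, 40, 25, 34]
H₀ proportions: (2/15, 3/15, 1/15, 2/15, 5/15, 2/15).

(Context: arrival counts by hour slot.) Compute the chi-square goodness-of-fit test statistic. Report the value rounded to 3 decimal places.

n = 155; E_i = n·p_i = [20.67, 31.00, 10.33, 20.67, 51.67, 20.67]
χ² = (20−20.67)²/20.67 + (10−31.00)²/31.00 + (26−10.33)²/10.33 + (40−20.67)²/20.67 + (25−51.67)²/51.67 + (34−20.67)²/20.67 = 78.4516
df = 5

test statistic = 78.452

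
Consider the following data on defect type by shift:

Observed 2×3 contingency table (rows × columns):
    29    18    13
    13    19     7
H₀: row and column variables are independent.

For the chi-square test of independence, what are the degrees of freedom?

df = (r−1)(c−1) = (2−1)·(3−1) = 2

degrees of freedom = 2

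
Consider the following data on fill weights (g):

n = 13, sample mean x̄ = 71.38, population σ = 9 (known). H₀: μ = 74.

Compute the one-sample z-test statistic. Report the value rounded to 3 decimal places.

test statistic = -1.050

SE = σ/√n = 9/√13 = 2.4962
z = (x̄−μ₀)/SE = (71.38−74)/2.4962 = -1.0496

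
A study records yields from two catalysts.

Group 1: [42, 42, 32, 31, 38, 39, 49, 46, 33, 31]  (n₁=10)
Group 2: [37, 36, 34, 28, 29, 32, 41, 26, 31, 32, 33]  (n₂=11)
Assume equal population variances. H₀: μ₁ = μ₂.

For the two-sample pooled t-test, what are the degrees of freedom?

degrees of freedom = 19

df = n₁ + n₂ − 2 = 10 + 11 − 2 = 19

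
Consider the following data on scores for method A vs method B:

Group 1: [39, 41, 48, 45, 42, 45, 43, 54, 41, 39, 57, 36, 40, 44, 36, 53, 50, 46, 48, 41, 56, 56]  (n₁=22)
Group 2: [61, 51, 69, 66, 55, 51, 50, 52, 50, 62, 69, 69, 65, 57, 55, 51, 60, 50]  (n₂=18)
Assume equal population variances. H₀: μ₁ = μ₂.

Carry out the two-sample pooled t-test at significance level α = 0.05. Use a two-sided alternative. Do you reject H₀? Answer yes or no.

reject H₀: yes

x̄₁=45.455, s₁=6.515, n₁=22
x̄₂=57.944, s₂=7.272, n₂=18
s_p² = [21·6.515² + 17·7.272²]/38 = 47.1158
SE = √(s_p²·(1/22+1/18)) = 2.1816
t = (45.455−57.944)/2.1816 = -5.7252
df = 38
p-value (two-sided) = 0.00000
At α=0.05: p < α → reject H₀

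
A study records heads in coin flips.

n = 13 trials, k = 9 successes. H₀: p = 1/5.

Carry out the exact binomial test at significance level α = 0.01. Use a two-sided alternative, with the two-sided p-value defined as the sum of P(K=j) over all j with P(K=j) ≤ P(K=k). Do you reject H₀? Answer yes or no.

reject H₀: yes

Exact binomial: n=13, k=9, p₀=1/5=0.2000
P(X=j) = C(n,j)·p₀^j·(1−p₀)^(n−j); p = Σ P(X=j) over j with P(X=j) ≤ P(X=9)
p-value (two-sided) = 0.00017
At α=0.01: p < α → reject H₀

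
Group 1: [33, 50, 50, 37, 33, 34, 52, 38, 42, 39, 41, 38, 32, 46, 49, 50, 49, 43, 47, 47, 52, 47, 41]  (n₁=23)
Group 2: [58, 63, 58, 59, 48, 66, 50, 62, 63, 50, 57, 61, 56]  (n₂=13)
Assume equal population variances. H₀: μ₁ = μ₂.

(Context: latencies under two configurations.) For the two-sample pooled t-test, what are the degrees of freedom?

df = n₁ + n₂ − 2 = 23 + 13 − 2 = 34

degrees of freedom = 34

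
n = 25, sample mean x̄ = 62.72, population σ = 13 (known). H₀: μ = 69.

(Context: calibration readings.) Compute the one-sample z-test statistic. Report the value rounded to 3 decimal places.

test statistic = -2.415

SE = σ/√n = 13/√25 = 2.6000
z = (x̄−μ₀)/SE = (62.72−69)/2.6000 = -2.4154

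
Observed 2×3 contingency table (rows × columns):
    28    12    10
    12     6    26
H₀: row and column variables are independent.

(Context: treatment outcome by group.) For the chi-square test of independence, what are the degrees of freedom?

df = (r−1)(c−1) = (2−1)·(3−1) = 2

degrees of freedom = 2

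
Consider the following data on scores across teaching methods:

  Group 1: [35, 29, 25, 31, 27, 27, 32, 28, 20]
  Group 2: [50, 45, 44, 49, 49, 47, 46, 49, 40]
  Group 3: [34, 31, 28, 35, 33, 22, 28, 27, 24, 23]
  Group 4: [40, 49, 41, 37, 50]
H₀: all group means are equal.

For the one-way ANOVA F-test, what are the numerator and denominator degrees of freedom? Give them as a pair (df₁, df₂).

degrees of freedom = [3, 29]

k = 4 groups, N = 33 total
df = (k−1, N−k) = (4−1, 33−4) = (3, 29)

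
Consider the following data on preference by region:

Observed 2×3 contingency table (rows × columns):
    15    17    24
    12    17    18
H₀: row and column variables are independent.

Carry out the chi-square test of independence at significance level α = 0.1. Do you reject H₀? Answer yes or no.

Row totals [56, 47], col totals [27, 34, 42], n=103
χ² = (15−14.68)²/14.68 + (17−18.49)²/18.49 + (24−22.83)²/22.83 + (12−12.32)²/12.32 + (17−15.51)²/15.51 + (18−19.17)²/19.17 = 0.4072
df = 2
p-value (upper-tail) = 0.81580
At α=0.1: p ≥ α → fail to reject H₀

reject H₀: no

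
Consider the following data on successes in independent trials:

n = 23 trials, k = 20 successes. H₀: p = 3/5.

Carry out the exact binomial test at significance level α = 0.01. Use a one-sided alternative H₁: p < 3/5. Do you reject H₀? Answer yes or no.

reject H₀: no

Exact binomial: n=23, k=20, p₀=3/5=0.6000
P(X≤20) from Σ C(n,i)·p₀^i·(1−p₀)^(n−i)
p-value (one-sided, H₁ less) = 0.99898
At α=0.01: p ≥ α → fail to reject H₀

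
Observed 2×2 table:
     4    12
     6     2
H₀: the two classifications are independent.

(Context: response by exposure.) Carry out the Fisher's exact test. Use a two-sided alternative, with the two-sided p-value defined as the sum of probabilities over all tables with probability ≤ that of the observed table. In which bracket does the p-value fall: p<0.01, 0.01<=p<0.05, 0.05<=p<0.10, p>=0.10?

Margins: r₁=16, r₂=8, c₁=10, c₂=14, n=24
p_obs = C(16,4)·C(8,6)/C(24,10); sum pmf over tables with pmf ≤ p_obs
p-value (two-sided) = 0.03241
→ bracket: 0.01<=p<0.05

p-value bracket: 0.01<=p<0.05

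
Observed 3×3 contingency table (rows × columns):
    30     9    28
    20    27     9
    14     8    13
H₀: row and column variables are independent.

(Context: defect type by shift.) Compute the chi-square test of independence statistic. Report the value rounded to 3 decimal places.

Row totals [67, 56, 35], col totals [64, 44, 50], n=158
χ² = (30−27.14)²/27.14 + (9−18.66)²/18.66 + (28−21.20)²/21.20 + (20−22.68)²/22.68 + (27−15.59)²/15.59 + (9−17.72)²/17.72 + (14−14.18)²/14.18 + (8−9.75)²/9.75 + (13−11.08)²/11.08 = 21.0804
df = 4

test statistic = 21.080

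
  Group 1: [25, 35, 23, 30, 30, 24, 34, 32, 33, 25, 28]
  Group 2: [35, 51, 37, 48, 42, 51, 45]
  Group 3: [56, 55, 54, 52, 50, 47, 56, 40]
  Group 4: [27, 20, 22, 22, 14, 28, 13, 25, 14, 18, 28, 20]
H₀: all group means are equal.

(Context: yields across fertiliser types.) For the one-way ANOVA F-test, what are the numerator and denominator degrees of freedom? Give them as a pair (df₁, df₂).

degrees of freedom = [3, 34]

k = 4 groups, N = 38 total
df = (k−1, N−k) = (4−1, 38−4) = (3, 34)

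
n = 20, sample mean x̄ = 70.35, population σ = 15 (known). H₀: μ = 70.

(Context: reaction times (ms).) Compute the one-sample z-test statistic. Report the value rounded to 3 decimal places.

SE = σ/√n = 15/√20 = 3.3541
z = (x̄−μ₀)/SE = (70.35−70)/3.3541 = 0.1043

test statistic = 0.104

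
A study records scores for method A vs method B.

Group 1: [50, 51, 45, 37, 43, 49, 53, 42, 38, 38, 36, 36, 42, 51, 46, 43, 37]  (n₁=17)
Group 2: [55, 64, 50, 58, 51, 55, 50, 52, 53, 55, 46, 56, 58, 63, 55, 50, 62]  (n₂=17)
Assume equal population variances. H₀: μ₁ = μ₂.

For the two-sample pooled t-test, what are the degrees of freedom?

df = n₁ + n₂ − 2 = 17 + 17 − 2 = 32

degrees of freedom = 32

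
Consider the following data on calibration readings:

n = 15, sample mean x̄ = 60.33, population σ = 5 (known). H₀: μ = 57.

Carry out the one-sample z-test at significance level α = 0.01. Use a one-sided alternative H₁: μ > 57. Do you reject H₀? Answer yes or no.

reject H₀: yes

SE = σ/√n = 5/√15 = 1.2910
z = (x̄−μ₀)/SE = (60.33−57)/1.2910 = 2.5794
p-value (one-sided, H₁ greater) = 0.00495
At α=0.01: p < α → reject H₀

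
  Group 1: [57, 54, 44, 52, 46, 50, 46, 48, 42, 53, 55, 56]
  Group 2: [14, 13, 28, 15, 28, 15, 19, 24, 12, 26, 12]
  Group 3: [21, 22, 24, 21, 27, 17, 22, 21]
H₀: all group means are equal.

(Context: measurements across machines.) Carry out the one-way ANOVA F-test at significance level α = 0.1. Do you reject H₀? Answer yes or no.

Group means [50.25, 18.73, 21.88], grand mean 31.742
SSB = Σnᵢ(x̄ᵢ−x̄)² = 6752.629; SSW = ΣΣ(x−x̄ᵢ)² = 757.307
MSB = 6752.629/2 = 3376.3143; MSW = 757.307/28 = 27.0467
F = MSB/MSW = 124.8329
df = (2, 28)
p-value (upper-tail) = 0.00000
At α=0.1: p < α → reject H₀

reject H₀: yes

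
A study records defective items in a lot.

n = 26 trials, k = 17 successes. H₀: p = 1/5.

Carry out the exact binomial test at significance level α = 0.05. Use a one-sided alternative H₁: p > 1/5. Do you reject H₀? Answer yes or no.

reject H₀: yes

Exact binomial: n=26, k=17, p₀=1/5=0.2000
P(X≥17) from Σ C(n,i)·p₀^i·(1−p₀)^(n−i)
p-value (one-sided, H₁ greater) = 0.00000
At α=0.05: p < α → reject H₀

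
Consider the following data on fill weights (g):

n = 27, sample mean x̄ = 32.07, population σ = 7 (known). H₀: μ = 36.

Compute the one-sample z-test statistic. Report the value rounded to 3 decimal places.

test statistic = -2.917

SE = σ/√n = 7/√27 = 1.3472
z = (x̄−μ₀)/SE = (32.07−36)/1.3472 = -2.9173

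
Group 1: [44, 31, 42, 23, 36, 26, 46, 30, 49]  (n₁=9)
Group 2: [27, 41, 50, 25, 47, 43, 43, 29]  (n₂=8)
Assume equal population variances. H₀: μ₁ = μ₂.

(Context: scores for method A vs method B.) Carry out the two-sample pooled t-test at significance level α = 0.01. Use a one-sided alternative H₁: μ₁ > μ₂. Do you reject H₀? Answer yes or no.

x̄₁=36.333, s₁=9.341, n₁=9
x̄₂=38.125, s₂=9.672, n₂=8
s_p² = [8·9.341² + 7·9.672²]/15 = 90.1917
SE = √(s_p²·(1/9+1/8)) = 4.6147
t = (36.333−38.125)/4.6147 = -0.3883
df = 15
p-value (one-sided, H₁ greater) = 0.64836
At α=0.01: p ≥ α → fail to reject H₀

reject H₀: no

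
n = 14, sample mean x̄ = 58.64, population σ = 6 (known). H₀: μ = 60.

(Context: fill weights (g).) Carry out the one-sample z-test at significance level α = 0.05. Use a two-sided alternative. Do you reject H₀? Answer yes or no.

SE = σ/√n = 6/√14 = 1.6036
z = (x̄−μ₀)/SE = (58.64−60)/1.6036 = -0.8481
p-value (two-sided) = 0.39638
At α=0.05: p ≥ α → fail to reject H₀

reject H₀: no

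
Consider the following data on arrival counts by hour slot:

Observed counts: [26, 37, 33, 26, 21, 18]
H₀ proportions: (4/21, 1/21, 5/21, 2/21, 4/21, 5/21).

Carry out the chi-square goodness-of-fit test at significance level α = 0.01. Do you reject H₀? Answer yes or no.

reject H₀: yes

n = 161; E_i = n·p_i = [30.67, 7.67, 38.33, 15.33, 30.67, 38.33]
χ² = (26−30.67)²/30.67 + (37−7.67)²/7.67 + (33−38.33)²/38.33 + (26−15.33)²/15.33 + (21−30.67)²/30.67 + (18−38.33)²/38.33 = 134.9370
df = 5
p-value (upper-tail) = 0.00000
At α=0.01: p < α → reject H₀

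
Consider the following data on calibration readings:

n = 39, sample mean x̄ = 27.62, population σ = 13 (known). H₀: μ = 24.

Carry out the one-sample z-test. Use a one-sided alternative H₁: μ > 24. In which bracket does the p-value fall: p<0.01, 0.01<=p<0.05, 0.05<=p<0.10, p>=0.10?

p-value bracket: 0.01<=p<0.05

SE = σ/√n = 13/√39 = 2.0817
z = (x̄−μ₀)/SE = (27.62−24)/2.0817 = 1.7390
p-value (one-sided, H₁ greater) = 0.04102
→ bracket: 0.01<=p<0.05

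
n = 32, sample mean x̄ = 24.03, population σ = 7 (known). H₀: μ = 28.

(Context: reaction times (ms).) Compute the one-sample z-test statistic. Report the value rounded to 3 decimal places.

test statistic = -3.208

SE = σ/√n = 7/√32 = 1.2374
z = (x̄−μ₀)/SE = (24.03−28)/1.2374 = -3.2082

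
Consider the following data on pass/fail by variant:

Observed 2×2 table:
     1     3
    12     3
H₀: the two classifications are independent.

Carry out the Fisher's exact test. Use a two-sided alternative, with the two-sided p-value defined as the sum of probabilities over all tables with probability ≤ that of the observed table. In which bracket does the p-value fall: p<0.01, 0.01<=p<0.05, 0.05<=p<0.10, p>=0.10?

p-value bracket: 0.05<=p<0.10

Margins: r₁=4, r₂=15, c₁=13, c₂=6, n=19
p_obs = C(4,1)·C(15,12)/C(19,13); sum pmf over tables with pmf ≤ p_obs
p-value (two-sided) = 0.07095
→ bracket: 0.05<=p<0.10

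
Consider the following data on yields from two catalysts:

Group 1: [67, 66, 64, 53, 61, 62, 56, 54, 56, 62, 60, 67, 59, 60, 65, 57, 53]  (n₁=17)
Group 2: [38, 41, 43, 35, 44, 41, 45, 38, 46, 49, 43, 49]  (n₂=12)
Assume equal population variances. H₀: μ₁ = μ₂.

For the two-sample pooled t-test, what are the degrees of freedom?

degrees of freedom = 27

df = n₁ + n₂ − 2 = 17 + 12 − 2 = 27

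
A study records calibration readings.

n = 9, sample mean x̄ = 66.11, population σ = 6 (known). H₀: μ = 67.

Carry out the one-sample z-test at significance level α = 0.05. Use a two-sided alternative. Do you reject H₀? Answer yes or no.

SE = σ/√n = 6/√9 = 2.0000
z = (x̄−μ₀)/SE = (66.11−67)/2.0000 = -0.4450
p-value (two-sided) = 0.65632
At α=0.05: p ≥ α → fail to reject H₀

reject H₀: no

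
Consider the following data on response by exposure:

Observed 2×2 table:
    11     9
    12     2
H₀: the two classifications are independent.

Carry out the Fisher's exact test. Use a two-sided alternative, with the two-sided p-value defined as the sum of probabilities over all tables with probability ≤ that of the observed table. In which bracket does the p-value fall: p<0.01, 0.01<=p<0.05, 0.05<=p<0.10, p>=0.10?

Margins: r₁=20, r₂=14, c₁=23, c₂=11, n=34
p_obs = C(20,11)·C(14,12)/C(34,23); sum pmf over tables with pmf ≤ p_obs
p-value (two-sided) = 0.07642
→ bracket: 0.05<=p<0.10

p-value bracket: 0.05<=p<0.10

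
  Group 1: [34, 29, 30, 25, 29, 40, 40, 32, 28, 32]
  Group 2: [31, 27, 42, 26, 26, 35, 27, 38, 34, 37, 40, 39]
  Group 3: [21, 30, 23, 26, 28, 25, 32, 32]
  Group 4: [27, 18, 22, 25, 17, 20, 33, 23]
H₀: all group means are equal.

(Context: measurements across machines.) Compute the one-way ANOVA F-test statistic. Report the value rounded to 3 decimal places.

test statistic = 7.721

Group means [31.90, 33.50, 27.12, 23.12], grand mean 29.553
SSB = Σnᵢ(x̄ᵢ−x̄)² = 619.745; SSW = ΣΣ(x−x̄ᵢ)² = 909.650
MSB = 619.745/3 = 206.5816; MSW = 909.650/34 = 26.7544
F = MSB/MSW = 7.7214
df = (3, 34)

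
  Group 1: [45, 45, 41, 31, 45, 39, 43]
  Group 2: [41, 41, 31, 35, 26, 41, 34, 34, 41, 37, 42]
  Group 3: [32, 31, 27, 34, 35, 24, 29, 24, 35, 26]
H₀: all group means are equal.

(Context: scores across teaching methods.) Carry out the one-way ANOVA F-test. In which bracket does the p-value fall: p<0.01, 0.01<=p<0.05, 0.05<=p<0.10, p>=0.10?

Group means [41.29, 36.64, 29.70], grand mean 35.321
SSB = Σnᵢ(x̄ᵢ−x̄)² = 584.033; SSW = ΣΣ(x−x̄ᵢ)² = 590.074
MSB = 584.033/2 = 292.0166; MSW = 590.074/25 = 23.6030
F = MSB/MSW = 12.3720
df = (2, 25)
p-value (upper-tail) = 0.00018
→ bracket: p<0.01

p-value bracket: p<0.01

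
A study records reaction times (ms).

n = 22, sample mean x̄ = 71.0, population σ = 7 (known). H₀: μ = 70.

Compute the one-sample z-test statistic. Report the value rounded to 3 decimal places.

SE = σ/√n = 7/√22 = 1.4924
z = (x̄−μ₀)/SE = (71.0−70)/1.4924 = 0.6701

test statistic = 0.670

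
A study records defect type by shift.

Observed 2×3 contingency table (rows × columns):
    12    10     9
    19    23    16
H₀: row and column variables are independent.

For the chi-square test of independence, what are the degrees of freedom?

df = (r−1)(c−1) = (2−1)·(3−1) = 2

degrees of freedom = 2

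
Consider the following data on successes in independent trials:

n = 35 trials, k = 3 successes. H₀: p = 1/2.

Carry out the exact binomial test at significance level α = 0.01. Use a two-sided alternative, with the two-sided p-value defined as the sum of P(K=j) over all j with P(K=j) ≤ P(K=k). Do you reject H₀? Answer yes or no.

Exact binomial: n=35, k=3, p₀=1/2=0.5000
P(X=j) = C(n,j)·p₀^j·(1−p₀)^(n−j); p = Σ P(X=j) over j with P(X=j) ≤ P(X=3)
p-value (two-sided) = 0.00000
At α=0.01: p < α → reject H₀

reject H₀: yes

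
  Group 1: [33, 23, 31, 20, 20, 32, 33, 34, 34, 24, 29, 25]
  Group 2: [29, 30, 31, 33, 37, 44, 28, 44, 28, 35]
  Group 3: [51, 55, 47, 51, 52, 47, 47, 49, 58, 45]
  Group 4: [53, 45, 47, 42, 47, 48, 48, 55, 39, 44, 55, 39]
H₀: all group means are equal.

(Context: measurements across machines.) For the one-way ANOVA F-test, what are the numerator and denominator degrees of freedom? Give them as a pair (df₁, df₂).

k = 4 groups, N = 44 total
df = (k−1, N−k) = (4−1, 44−4) = (3, 40)

degrees of freedom = [3, 40]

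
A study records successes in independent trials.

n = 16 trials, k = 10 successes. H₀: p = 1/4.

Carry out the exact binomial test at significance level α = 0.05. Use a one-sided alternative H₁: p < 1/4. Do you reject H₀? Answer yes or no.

reject H₀: no

Exact binomial: n=16, k=10, p₀=1/4=0.2500
P(X≤10) from Σ C(n,i)·p₀^i·(1−p₀)^(n−i)
p-value (one-sided, H₁ less) = 0.99971
At α=0.05: p ≥ α → fail to reject H₀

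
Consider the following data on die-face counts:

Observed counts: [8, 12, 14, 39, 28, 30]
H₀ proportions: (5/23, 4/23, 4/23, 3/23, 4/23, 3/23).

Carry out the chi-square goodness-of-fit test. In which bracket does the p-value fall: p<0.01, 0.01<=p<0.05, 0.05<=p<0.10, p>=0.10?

p-value bracket: p<0.01

n = 131; E_i = n·p_i = [28.48, 22.78, 22.78, 17.09, 22.78, 17.09]
χ² = (8−28.48)²/28.48 + (12−22.78)²/22.78 + (14−22.78)²/22.78 + (39−17.09)²/17.09 + (28−22.78)²/22.78 + (30−17.09)²/17.09 = 62.2702
df = 5
p-value (upper-tail) = 0.00000
→ bracket: p<0.01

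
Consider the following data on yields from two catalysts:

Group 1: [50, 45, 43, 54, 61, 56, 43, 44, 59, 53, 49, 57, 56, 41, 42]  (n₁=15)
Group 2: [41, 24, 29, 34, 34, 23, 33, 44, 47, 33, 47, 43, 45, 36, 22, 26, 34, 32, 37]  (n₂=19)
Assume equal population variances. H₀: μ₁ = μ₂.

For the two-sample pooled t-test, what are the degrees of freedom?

df = n₁ + n₂ − 2 = 15 + 19 − 2 = 32

degrees of freedom = 32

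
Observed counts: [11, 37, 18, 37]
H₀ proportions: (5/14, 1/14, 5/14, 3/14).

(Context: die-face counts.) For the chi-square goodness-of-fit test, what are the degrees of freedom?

degrees of freedom = 3

df = k − 1 = 4 − 1 = 3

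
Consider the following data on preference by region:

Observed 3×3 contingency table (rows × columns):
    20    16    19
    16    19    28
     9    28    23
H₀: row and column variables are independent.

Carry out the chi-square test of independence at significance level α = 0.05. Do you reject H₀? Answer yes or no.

reject H₀: no

Row totals [55, 63, 60], col totals [45, 63, 70], n=178
χ² = (20−13.90)²/13.90 + (16−19.47)²/19.47 + (19−21.63)²/21.63 + (16−15.93)²/15.93 + (19−22.30)²/22.30 + (28−24.78)²/24.78 + (9−15.17)²/15.17 + (28−21.24)²/21.24 + (23−23.60)²/23.60 = 9.1948
df = 4
p-value (upper-tail) = 0.05641
At α=0.05: p ≥ α → fail to reject H₀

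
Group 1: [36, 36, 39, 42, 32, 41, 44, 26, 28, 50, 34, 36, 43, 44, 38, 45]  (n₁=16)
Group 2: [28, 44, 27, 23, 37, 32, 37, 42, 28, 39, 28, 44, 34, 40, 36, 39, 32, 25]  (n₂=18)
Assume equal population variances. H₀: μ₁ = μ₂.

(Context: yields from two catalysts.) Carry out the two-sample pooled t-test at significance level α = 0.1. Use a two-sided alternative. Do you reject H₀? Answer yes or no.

reject H₀: yes

x̄₁=38.375, s₁=6.438, n₁=16
x̄₂=34.167, s₂=6.591, n₂=18
s_p² = [15·6.438² + 17·6.591²]/32 = 42.5078
SE = √(s_p²·(1/16+1/18)) = 2.2402
t = (38.375−34.167)/2.2402 = 1.8786
df = 32
p-value (two-sided) = 0.06944
At α=0.1: p < α → reject H₀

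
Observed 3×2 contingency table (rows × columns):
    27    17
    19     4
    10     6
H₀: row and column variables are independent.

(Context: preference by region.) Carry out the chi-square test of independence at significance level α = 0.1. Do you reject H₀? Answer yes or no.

Row totals [44, 23, 16], col totals [56, 27], n=83
χ² = (27−29.69)²/29.69 + (17−14.31)²/14.31 + (19−15.52)²/15.52 + (4−7.48)²/7.48 + (10−10.80)²/10.80 + (6−5.20)²/5.20 = 3.3292
df = 2
p-value (upper-tail) = 0.18926
At α=0.1: p ≥ α → fail to reject H₀

reject H₀: no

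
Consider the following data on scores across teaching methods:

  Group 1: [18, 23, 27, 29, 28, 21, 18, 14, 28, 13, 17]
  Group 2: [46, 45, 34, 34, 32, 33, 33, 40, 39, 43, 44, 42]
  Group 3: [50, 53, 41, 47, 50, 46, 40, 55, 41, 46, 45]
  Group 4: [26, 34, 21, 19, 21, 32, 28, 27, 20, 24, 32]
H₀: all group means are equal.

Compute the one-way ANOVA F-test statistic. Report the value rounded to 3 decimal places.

Group means [21.45, 38.75, 46.73, 25.82], grand mean 33.311
SSB = Σnᵢ(x̄ᵢ−x̄)² = 4498.849; SSW = ΣΣ(x−x̄ᵢ)² = 1176.795
MSB = 4498.849/3 = 1499.6163; MSW = 1176.795/41 = 28.7023
F = MSB/MSW = 52.2472
df = (3, 41)

test statistic = 52.247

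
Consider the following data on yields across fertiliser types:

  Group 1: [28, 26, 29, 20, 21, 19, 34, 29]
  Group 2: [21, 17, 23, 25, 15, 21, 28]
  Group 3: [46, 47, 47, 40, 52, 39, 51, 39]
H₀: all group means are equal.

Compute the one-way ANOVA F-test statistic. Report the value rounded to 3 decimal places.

test statistic = 48.553

Group means [25.75, 21.43, 45.12], grand mean 31.174
SSB = Σnᵢ(x̄ᵢ−x̄)² = 2457.215; SSW = ΣΣ(x−x̄ᵢ)² = 506.089
MSB = 2457.215/2 = 1228.6075; MSW = 506.089/20 = 25.3045
F = MSB/MSW = 48.5530
df = (2, 20)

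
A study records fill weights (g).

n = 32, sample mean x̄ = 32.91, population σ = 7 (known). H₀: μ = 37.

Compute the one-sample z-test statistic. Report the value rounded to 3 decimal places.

SE = σ/√n = 7/√32 = 1.2374
z = (x̄−μ₀)/SE = (32.91−37)/1.2374 = -3.3052

test statistic = -3.305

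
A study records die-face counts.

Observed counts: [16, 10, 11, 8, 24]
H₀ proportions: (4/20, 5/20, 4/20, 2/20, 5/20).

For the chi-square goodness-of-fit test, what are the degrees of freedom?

df = k − 1 = 5 − 1 = 4

degrees of freedom = 4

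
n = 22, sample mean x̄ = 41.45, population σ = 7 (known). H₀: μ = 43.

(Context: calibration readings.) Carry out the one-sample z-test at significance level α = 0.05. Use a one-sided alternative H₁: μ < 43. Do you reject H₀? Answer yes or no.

reject H₀: no

SE = σ/√n = 7/√22 = 1.4924
z = (x̄−μ₀)/SE = (41.45−43)/1.4924 = -1.0386
p-value (one-sided, H₁ less) = 0.14950
At α=0.05: p ≥ α → fail to reject H₀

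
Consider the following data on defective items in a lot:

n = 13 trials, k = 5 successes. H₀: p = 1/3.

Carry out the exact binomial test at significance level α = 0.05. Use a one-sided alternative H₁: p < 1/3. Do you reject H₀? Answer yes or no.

reject H₀: no

Exact binomial: n=13, k=5, p₀=1/3=0.3333
P(X≤5) from Σ C(n,i)·p₀^i·(1−p₀)^(n−i)
p-value (one-sided, H₁ less) = 0.75869
At α=0.05: p ≥ α → fail to reject H₀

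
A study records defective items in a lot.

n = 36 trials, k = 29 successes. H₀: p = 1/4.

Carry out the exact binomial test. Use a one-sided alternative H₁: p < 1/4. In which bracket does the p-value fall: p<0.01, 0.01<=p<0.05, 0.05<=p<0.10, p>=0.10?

p-value bracket: p>=0.10

Exact binomial: n=36, k=29, p₀=1/4=0.2500
P(X≤29) from Σ C(n,i)·p₀^i·(1−p₀)^(n−i)
p-value (one-sided, H₁ less) = 1.00000
→ bracket: p>=0.10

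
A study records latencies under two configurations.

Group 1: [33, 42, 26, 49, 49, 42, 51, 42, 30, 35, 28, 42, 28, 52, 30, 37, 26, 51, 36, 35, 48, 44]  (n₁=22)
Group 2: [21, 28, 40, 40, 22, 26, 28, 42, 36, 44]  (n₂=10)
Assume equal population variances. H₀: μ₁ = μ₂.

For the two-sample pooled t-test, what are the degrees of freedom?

df = n₁ + n₂ − 2 = 22 + 10 − 2 = 30

degrees of freedom = 30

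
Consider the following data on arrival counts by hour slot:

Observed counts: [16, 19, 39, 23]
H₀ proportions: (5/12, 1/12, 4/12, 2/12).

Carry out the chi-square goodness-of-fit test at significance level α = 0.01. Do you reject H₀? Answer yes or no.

n = 97; E_i = n·p_i = [40.42, 8.08, 32.33, 16.17]
χ² = (16−40.42)²/40.42 + (19−8.08)²/8.08 + (39−32.33)²/32.33 + (23−16.17)²/16.17 = 33.7567
df = 3
p-value (upper-tail) = 0.00000
At α=0.01: p < α → reject H₀

reject H₀: yes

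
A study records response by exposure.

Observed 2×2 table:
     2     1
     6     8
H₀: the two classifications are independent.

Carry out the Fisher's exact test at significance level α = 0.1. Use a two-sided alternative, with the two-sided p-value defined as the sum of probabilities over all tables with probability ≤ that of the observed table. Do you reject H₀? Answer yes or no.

reject H₀: no

Margins: r₁=3, r₂=14, c₁=8, c₂=9, n=17
p_obs = C(3,2)·C(14,6)/C(17,8); sum pmf over tables with pmf ≤ p_obs
p-value (two-sided) = 0.57647
At α=0.1: p ≥ α → fail to reject H₀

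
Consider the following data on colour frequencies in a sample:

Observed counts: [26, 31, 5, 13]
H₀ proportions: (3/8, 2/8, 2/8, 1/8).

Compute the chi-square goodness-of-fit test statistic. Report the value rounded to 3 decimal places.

test statistic = 19.649

n = 75; E_i = n·p_i = [28.12, 18.75, 18.75, 9.38]
χ² = (26−28.12)²/28.12 + (31−18.75)²/18.75 + (5−18.75)²/18.75 + (13−9.38)²/9.38 = 19.6489
df = 3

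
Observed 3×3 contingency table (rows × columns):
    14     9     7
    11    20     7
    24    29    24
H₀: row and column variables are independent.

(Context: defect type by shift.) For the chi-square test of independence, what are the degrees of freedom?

degrees of freedom = 4

df = (r−1)(c−1) = (3−1)·(3−1) = 4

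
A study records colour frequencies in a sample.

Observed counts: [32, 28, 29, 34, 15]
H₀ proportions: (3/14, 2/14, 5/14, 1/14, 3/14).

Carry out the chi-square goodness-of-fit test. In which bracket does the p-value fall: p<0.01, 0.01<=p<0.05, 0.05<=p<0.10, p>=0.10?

p-value bracket: p<0.01

n = 138; E_i = n·p_i = [29.57, 19.71, 49.29, 9.86, 29.57]
χ² = (32−29.57)²/29.57 + (28−19.71)²/19.71 + (29−49.29)²/49.29 + (34−9.86)²/9.86 + (15−29.57)²/29.57 = 78.3440
df = 4
p-value (upper-tail) = 0.00000
→ bracket: p<0.01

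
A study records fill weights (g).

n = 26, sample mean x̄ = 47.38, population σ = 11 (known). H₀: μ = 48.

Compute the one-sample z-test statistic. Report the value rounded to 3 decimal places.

test statistic = -0.287

SE = σ/√n = 11/√26 = 2.1573
z = (x̄−μ₀)/SE = (47.38−48)/2.1573 = -0.2874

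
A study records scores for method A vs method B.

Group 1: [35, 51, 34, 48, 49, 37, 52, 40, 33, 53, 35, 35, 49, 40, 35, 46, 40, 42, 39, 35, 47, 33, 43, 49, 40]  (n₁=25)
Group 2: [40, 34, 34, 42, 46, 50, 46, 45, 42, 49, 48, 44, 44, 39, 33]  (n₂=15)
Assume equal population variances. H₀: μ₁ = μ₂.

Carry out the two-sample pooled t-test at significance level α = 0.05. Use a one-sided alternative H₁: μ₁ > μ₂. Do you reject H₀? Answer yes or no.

reject H₀: no

x̄₁=41.600, s₁=6.595, n₁=25
x̄₂=42.400, s₂=5.462, n₂=15
s_p² = [24·6.595² + 14·5.462²]/38 = 38.4632
SE = √(s_p²·(1/25+1/15)) = 2.0255
t = (41.600−42.400)/2.0255 = -0.3950
df = 38
p-value (one-sided, H₁ greater) = 0.65246
At α=0.05: p ≥ α → fail to reject H₀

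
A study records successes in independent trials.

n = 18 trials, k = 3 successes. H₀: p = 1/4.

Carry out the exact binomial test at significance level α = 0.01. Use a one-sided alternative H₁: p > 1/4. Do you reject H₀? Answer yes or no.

reject H₀: no

Exact binomial: n=18, k=3, p₀=1/4=0.2500
P(X≥3) from Σ C(n,i)·p₀^i·(1−p₀)^(n−i)
p-value (one-sided, H₁ greater) = 0.86469
At α=0.01: p ≥ α → fail to reject H₀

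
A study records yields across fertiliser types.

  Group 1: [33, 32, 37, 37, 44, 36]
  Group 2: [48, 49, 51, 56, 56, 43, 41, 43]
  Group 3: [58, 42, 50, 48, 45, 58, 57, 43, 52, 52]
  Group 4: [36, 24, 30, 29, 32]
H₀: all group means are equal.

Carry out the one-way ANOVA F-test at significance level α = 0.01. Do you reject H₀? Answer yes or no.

Group means [36.50, 48.38, 50.50, 30.20], grand mean 43.517
SSB = Σnᵢ(x̄ᵢ−x̄)² = 1858.566; SSW = ΣΣ(x−x̄ᵢ)² = 726.675
MSB = 1858.566/3 = 619.5221; MSW = 726.675/25 = 29.0670
F = MSB/MSW = 21.3136
df = (3, 25)
p-value (upper-tail) = 0.00000
At α=0.01: p < α → reject H₀

reject H₀: yes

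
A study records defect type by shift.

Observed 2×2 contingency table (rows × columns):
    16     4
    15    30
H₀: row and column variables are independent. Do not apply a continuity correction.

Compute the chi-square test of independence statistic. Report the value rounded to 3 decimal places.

test statistic = 12.087

Row totals [20, 45], col totals [31, 34], n=65
χ² = (16−9.54)²/9.54 + (4−10.46)²/10.46 + (15−21.46)²/21.46 + (30−23.54)²/23.54 = 12.0873
df = 1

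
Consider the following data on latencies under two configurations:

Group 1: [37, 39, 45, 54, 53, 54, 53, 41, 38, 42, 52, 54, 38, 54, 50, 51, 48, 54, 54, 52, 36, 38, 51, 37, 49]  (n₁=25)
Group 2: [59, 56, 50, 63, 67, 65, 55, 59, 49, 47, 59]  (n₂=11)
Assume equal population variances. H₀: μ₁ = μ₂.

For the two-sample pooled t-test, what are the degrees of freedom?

degrees of freedom = 34

df = n₁ + n₂ − 2 = 25 + 11 − 2 = 34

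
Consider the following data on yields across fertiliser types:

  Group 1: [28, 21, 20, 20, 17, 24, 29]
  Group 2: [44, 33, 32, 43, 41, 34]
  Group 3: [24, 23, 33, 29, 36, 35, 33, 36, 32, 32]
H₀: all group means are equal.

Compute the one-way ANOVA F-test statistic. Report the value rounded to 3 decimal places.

Group means [22.71, 37.83, 31.30], grand mean 30.391
SSB = Σnᵢ(x̄ᵢ−x̄)² = 753.116; SSW = ΣΣ(x−x̄ᵢ)² = 458.362
MSB = 753.116/2 = 376.5582; MSW = 458.362/20 = 22.9181
F = MSB/MSW = 16.4306
df = (2, 20)

test statistic = 16.431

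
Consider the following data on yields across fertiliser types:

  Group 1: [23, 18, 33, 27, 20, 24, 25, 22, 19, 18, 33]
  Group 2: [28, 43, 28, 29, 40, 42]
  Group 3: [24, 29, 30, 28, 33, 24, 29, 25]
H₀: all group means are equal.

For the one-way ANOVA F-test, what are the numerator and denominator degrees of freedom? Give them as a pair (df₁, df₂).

degrees of freedom = [2, 22]

k = 3 groups, N = 25 total
df = (k−1, N−k) = (3−1, 25−3) = (2, 22)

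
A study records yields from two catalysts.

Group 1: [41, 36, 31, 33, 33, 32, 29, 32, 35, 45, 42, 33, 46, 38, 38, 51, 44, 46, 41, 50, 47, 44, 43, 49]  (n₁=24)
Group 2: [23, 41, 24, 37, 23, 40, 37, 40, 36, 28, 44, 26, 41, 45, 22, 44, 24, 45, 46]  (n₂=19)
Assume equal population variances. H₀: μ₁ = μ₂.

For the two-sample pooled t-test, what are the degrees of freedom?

degrees of freedom = 41

df = n₁ + n₂ − 2 = 24 + 19 − 2 = 41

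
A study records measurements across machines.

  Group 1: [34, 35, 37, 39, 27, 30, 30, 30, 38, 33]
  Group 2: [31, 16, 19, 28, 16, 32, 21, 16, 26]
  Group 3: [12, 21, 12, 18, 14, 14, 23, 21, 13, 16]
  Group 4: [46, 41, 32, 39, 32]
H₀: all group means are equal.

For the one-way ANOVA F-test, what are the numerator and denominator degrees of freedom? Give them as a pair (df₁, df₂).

degrees of freedom = [3, 30]

k = 4 groups, N = 34 total
df = (k−1, N−k) = (4−1, 34−4) = (3, 30)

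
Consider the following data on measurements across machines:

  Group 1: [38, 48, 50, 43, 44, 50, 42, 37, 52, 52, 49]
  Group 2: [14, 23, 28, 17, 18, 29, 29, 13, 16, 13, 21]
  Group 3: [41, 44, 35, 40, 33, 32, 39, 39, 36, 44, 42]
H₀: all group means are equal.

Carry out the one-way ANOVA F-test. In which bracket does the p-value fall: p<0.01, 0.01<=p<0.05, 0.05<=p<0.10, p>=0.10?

Group means [45.91, 20.09, 38.64], grand mean 34.879
SSB = Σnᵢ(x̄ᵢ−x̄)² = 3899.152; SSW = ΣΣ(x−x̄ᵢ)² = 862.364
MSB = 3899.152/2 = 1949.5758; MSW = 862.364/30 = 28.7455
F = MSB/MSW = 67.8221
df = (2, 30)
p-value (upper-tail) = 0.00000
→ bracket: p<0.01

p-value bracket: p<0.01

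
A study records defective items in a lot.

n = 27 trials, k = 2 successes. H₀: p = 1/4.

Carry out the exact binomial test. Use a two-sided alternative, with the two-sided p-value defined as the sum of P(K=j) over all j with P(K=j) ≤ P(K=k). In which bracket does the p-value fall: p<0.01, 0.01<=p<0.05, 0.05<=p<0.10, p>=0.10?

Exact binomial: n=27, k=2, p₀=1/4=0.2500
P(X=j) = C(n,j)·p₀^j·(1−p₀)^(n−j); p = Σ P(X=j) over j with P(X=j) ≤ P(X=2)
p-value (two-sided) = 0.04236
→ bracket: 0.01<=p<0.05

p-value bracket: 0.01<=p<0.05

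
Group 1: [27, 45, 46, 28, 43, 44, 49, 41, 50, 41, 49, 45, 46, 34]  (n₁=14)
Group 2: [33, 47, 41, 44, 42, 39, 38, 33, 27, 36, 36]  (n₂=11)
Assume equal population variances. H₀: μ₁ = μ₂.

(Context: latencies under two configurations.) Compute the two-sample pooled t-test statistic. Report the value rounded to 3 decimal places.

x̄₁=42.000, s₁=7.359, n₁=14
x̄₂=37.818, s₂=5.671, n₂=11
s_p² = [13·7.359² + 10·5.671²]/23 = 44.5929
SE = √(s_p²·(1/14+1/11)) = 2.6906
t = (42.000−37.818)/2.6906 = 1.5543
df = 23

test statistic = 1.554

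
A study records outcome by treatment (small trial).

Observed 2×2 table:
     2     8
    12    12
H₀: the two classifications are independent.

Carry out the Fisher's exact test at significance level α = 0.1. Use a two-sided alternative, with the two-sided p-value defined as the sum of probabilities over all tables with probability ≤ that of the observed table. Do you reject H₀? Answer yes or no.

Margins: r₁=10, r₂=24, c₁=14, c₂=20, n=34
p_obs = C(10,2)·C(24,12)/C(34,14); sum pmf over tables with pmf ≤ p_obs
p-value (two-sided) = 0.14126
At α=0.1: p ≥ α → fail to reject H₀

reject H₀: no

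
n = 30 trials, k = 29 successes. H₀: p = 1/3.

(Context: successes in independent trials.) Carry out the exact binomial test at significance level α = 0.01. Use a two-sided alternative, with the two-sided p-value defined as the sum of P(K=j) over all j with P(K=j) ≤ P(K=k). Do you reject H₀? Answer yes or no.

Exact binomial: n=30, k=29, p₀=1/3=0.3333
P(X=j) = C(n,j)·p₀^j·(1−p₀)^(n−j); p = Σ P(X=j) over j with P(X=j) ≤ P(X=29)
p-value (two-sided) = 0.00000
At α=0.01: p < α → reject H₀

reject H₀: yes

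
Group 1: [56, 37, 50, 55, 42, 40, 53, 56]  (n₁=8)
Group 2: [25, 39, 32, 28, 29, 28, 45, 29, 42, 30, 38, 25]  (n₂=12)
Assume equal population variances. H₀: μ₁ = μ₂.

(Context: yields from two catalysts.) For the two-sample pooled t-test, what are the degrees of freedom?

df = n₁ + n₂ − 2 = 8 + 12 − 2 = 18

degrees of freedom = 18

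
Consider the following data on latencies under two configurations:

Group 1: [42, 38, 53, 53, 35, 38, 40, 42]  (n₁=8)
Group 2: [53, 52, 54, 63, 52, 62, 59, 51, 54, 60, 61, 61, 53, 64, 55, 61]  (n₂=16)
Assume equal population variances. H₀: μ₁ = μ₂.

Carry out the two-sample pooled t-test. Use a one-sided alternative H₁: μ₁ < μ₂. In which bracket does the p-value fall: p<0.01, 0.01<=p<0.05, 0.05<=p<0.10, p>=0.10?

p-value bracket: p<0.01

x̄₁=42.625, s₁=6.802, n₁=8
x̄₂=57.188, s₂=4.549, n₂=16
s_p² = [7·6.802² + 15·4.549²]/22 = 28.8324
SE = √(s_p²·(1/8+1/16)) = 2.3251
t = (42.625−57.188)/2.3251 = -6.2632
df = 22
p-value (one-sided, H₁ less) = 0.00000
→ bracket: p<0.01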